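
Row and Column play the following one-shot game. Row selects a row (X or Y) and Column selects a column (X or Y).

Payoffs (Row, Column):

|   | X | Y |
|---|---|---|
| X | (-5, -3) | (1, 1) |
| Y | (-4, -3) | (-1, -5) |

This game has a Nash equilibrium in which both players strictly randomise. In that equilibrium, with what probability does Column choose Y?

Let q be the probability that Column plays X. In a completely mixed equilibrium, Row must be indifferent between X and Y.
Row's expected payoff from X is −5q + (1−q); from Y it is −4q − (1−q).
Setting these equal: −6q + 1 = −3q − 1, so q = 2/3.
Therefore Column plays Y with probability 1 − 2/3 = 1/3.

1/3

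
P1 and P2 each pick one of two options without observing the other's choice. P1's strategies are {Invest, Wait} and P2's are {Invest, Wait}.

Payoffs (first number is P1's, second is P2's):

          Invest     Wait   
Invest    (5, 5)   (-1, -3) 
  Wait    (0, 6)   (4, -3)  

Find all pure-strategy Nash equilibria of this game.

(Invest, Invest)

(Invest, Invest): P1 gets 5 ≥ 0 from Wait, and P2 gets 5 ≥ -3 from Wait — Nash equilibrium.
(Invest, Wait): P1 prefers Wait (4 > -1); P2 prefers Invest (5 > -3) — not an equilibrium.
(Wait, Invest): P1 prefers Invest (5 > 0) — not an equilibrium.
(Wait, Wait): P2 prefers Invest (6 > -3) — not an equilibrium.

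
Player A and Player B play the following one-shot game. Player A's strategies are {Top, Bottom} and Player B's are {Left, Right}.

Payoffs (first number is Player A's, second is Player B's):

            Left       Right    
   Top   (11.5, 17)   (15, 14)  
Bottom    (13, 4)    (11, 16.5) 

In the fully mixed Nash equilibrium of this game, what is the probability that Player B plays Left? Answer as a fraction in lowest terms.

Let c be the probability that Player B plays Left. In a completely mixed equilibrium, Player A must be indifferent between Top and Bottom.
Player A's expected payoff from Top is 11.5c + 15(1−c); from Bottom it is 13c + 11(1−c).
Setting these equal: −3.5c + 15 = 2c + 11, so c = 8/11.

8/11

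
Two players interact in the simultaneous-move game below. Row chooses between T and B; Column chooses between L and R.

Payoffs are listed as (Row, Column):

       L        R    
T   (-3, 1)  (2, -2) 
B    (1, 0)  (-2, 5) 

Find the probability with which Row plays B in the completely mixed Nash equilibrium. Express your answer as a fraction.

3/8

Let r be the probability that Row plays T. In a completely mixed equilibrium, Column must be indifferent between L and R.
Column's expected payoff from L is r; from R it is −2r + 5(1−r).
Setting these equal: r = −7r + 5, so r = 5/8.
Therefore Row plays B with probability 1 − 5/8 = 3/8.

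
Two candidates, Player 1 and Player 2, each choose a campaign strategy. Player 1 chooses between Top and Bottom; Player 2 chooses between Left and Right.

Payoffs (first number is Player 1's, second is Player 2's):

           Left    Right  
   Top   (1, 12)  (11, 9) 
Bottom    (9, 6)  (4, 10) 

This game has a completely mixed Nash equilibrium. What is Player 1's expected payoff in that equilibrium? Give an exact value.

19/3

First find q, the probability Player 2 plays Left, from Player 1's indifference between Top and Bottom: q + 11(1−q) = 9q + 4(1−q), giving q = 7/15.
Since Player 1 is indifferent in equilibrium, Player 1's expected payoff equals the payoff from either row against (7/15, 8/15). Using Top: (7/15) + 11(8/15) = 19/3.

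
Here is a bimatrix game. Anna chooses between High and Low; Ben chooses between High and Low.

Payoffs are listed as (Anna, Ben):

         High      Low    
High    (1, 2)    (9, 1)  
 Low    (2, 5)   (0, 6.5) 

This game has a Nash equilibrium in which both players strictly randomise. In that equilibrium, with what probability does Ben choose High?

9/10

Let q be the probability that Ben plays High. In a completely mixed equilibrium, Anna must be indifferent between High and Low.
Anna's expected payoff from High is q + 9(1−q); from Low it is 2q.
Setting these equal: −8q + 9 = 2q, so q = 9/10.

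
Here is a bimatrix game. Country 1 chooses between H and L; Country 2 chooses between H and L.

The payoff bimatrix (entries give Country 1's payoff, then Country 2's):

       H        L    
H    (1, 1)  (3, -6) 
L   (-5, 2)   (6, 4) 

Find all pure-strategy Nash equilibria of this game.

(H, H) and (L, L)

(H, H): Country 1 gets 1 ≥ -5 from L, and Country 2 gets 1 ≥ -6 from L — Nash equilibrium.
(H, L): Country 1 prefers L (6 > 3); Country 2 prefers H (1 > -6) — not an equilibrium.
(L, H): Country 1 prefers H (1 > -5); Country 2 prefers L (4 > 2) — not an equilibrium.
(L, L): Country 1 gets 6 ≥ 3 from H, and Country 2 gets 4 ≥ 2 from H — Nash equilibrium.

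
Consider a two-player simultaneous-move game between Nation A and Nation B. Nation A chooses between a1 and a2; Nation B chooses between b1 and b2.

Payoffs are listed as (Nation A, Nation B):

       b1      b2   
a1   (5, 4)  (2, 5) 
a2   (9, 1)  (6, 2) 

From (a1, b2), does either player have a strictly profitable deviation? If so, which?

Nation A at (a1, b2) earns 2; deviating to a2 yields 6 — a strict improvement.
Nation B earns 5; deviating to b1 yields 4 — not better.
Only Nation A has a strictly profitable deviation.

Nation A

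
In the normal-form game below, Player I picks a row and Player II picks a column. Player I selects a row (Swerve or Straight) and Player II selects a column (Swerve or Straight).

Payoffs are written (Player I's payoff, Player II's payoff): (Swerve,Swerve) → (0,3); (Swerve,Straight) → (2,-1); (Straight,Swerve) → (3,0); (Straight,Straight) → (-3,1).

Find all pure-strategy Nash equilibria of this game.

(Swerve, Swerve): Player I prefers Straight (3 > 0) — not an equilibrium.
(Swerve, Straight): Player II prefers Swerve (3 > -1) — not an equilibrium.
(Straight, Swerve): Player II prefers Straight (1 > 0) — not an equilibrium.
(Straight, Straight): Player I prefers Swerve (2 > -3) — not an equilibrium.

none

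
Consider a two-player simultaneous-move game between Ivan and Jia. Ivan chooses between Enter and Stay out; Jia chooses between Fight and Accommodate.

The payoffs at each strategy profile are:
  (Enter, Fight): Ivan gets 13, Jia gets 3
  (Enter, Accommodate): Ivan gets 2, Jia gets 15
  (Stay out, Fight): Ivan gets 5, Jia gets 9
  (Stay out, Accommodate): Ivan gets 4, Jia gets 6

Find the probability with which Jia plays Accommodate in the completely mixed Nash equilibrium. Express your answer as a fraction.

Let c be the probability that Jia plays Fight. In a completely mixed equilibrium, Ivan must be indifferent between Enter and Stay out.
Ivan's expected payoff from Enter is 13c + 2(1−c); from Stay out it is 5c + 4(1−c).
Setting these equal: 11c + 2 = c + 4, so c = 1/5.
Therefore Jia plays Accommodate with probability 1 − 1/5 = 4/5.

4/5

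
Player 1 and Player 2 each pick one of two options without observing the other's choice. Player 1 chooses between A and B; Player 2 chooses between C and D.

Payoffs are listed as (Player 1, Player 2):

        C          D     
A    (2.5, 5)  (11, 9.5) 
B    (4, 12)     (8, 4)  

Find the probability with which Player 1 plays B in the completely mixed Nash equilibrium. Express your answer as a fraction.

Let p be the probability that Player 1 plays A. In a completely mixed equilibrium, Player 2 must be indifferent between C and D.
Player 2's expected payoff from C is 5p + 12(1−p); from D it is 9.5p + 4(1−p).
Setting these equal: −7p + 12 = 5.5p + 4, so p = 16/25.
Therefore Player 1 plays B with probability 1 − 16/25 = 9/25.

9/25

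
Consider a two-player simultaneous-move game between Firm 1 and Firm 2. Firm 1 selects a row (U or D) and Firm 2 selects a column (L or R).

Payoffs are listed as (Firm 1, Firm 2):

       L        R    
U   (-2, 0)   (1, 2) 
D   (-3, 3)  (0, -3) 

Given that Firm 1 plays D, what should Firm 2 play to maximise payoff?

L

Against D, Firm 2 earns 3 from L and -3 from R.
So L is the best response.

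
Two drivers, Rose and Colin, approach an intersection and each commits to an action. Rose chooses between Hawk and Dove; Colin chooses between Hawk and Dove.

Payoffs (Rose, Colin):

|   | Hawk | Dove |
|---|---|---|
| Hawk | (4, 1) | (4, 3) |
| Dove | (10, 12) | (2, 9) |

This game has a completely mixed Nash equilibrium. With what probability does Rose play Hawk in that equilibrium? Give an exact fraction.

Let p be the probability that Rose plays Hawk. In a completely mixed equilibrium, Colin must be indifferent between Hawk and Dove.
Colin's expected payoff from Hawk is p + 12(1−p); from Dove it is 3p + 9(1−p).
Setting these equal: −11p + 12 = −6p + 9, so p = 3/5.

3/5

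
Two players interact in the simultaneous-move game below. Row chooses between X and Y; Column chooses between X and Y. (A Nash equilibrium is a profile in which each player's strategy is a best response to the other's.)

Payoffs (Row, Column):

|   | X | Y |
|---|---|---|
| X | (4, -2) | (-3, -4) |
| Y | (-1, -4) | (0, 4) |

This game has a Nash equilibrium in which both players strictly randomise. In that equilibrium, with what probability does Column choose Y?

5/8

Let q be the probability that Column plays X. In a completely mixed equilibrium, Row must be indifferent between X and Y.
Row's expected payoff from X is 4q − 3(1−q); from Y it is −q.
Setting these equal: 7q − 3 = −q, so q = 3/8.
Therefore Column plays Y with probability 1 − 3/8 = 5/8.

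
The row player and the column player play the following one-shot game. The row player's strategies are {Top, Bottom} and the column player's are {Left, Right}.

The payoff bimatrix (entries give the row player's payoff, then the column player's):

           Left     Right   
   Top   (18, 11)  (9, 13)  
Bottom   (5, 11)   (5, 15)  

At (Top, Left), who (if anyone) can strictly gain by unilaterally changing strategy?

The column player

The row player at (Top, Left) earns 18; deviating to Bottom yields 5 — not better.
The column player earns 11; deviating to Right yields 13 — a strict improvement.
Only the column player has a strictly profitable deviation.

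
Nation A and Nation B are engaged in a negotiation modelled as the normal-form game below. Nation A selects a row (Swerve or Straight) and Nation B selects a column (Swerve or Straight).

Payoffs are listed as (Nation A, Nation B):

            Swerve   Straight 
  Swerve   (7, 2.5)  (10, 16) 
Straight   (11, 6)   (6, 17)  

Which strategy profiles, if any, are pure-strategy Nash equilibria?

(Swerve, Straight)

(Swerve, Swerve): Nation A prefers Straight (11 > 7); Nation B prefers Straight (16 > 2.5) — not an equilibrium.
(Swerve, Straight): Nation A gets 10 ≥ 6 from Straight, and Nation B gets 16 ≥ 2.5 from Swerve — Nash equilibrium.
(Straight, Swerve): Nation B prefers Straight (17 > 6) — not an equilibrium.
(Straight, Straight): Nation A prefers Swerve (10 > 6) — not an equilibrium.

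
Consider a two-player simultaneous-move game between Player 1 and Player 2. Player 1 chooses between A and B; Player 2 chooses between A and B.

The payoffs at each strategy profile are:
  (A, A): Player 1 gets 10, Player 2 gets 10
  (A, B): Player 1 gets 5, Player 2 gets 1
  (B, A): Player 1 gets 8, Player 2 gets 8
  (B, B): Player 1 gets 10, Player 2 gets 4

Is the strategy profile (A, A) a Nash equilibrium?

At (A, A), Player 1 earns 10; switching to B would give 8, so Player 1 has no profitable deviation.
Player 2 earns 10; switching to B would give 1, so Player 2 has no profitable deviation.
Neither player can gain by a unilateral deviation, so this profile is a Nash equilibrium.

Yes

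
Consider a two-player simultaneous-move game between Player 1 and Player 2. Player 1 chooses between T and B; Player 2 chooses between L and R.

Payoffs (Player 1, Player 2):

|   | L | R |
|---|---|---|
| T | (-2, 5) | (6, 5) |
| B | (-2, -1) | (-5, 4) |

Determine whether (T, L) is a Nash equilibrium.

At (T, L), Player 1 earns -2; switching to B would give -2, so Player 1 has no profitable deviation.
Player 2 earns 5; switching to R would give 5, so Player 2 has no profitable deviation.
Neither player can gain by a unilateral deviation, so this profile is a Nash equilibrium.

Yes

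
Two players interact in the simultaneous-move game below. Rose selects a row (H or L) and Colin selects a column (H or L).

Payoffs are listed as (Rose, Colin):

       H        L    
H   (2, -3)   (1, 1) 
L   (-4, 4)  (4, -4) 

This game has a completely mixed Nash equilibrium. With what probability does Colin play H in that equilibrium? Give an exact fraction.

1/3

Let y be the probability that Colin plays H. In a completely mixed equilibrium, Rose must be indifferent between H and L.
Rose's expected payoff from H is 2y + (1−y); from L it is −4y + 4(1−y).
Setting these equal: y + 1 = −8y + 4, so y = 1/3.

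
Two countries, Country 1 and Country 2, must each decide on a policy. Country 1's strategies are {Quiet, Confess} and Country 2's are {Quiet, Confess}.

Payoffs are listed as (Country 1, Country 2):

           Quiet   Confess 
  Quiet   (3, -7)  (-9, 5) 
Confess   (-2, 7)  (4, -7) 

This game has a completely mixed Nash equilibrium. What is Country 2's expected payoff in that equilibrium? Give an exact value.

First find p, the probability Country 1 plays Quiet, from Country 2's indifference between Quiet and Confess: −7p + 7(1−p) = 5p − 7(1−p), giving p = 7/13.
Since Country 2 is indifferent in equilibrium, Country 2's expected payoff equals the payoff from either column against (7/13, 6/13). Using Quiet: −7(7/13) + 7(6/13) = -7/13.

-7/13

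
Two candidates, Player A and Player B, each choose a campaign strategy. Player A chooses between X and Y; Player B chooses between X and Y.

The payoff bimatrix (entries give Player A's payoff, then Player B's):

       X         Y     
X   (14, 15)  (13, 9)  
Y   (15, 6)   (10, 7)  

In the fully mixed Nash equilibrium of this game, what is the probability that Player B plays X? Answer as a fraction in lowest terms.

Let y be the probability that Player B plays X. In a completely mixed equilibrium, Player A must be indifferent between X and Y.
Player A's expected payoff from X is 14y + 13(1−y); from Y it is 15y + 10(1−y).
Setting these equal: y + 13 = 5y + 10, so y = 3/4.

3/4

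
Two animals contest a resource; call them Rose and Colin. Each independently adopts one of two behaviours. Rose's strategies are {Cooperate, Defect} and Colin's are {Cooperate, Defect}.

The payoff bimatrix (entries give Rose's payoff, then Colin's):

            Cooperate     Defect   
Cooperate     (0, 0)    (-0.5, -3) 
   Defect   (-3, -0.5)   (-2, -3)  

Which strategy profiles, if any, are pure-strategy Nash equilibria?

(Cooperate, Cooperate): Rose gets 0 ≥ -3 from Defect, and Colin gets 0 ≥ -3 from Defect — Nash equilibrium.
(Cooperate, Defect): Colin prefers Cooperate (0 > -3) — not an equilibrium.
(Defect, Cooperate): Rose prefers Cooperate (0 > -3) — not an equilibrium.
(Defect, Defect): Rose prefers Cooperate (-0.5 > -2); Colin prefers Cooperate (-0.5 > -3) — not an equilibrium.

(Cooperate, Cooperate)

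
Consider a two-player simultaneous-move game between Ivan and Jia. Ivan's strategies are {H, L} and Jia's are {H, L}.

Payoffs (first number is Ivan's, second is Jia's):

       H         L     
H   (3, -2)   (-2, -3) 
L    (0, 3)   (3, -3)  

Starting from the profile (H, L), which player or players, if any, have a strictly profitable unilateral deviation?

Both

Ivan at (H, L) earns -2; deviating to L yields 3 — a strict improvement.
Jia earns -3; deviating to H yields -2 — a strict improvement.
Both Ivan and Jia have strictly profitable deviations.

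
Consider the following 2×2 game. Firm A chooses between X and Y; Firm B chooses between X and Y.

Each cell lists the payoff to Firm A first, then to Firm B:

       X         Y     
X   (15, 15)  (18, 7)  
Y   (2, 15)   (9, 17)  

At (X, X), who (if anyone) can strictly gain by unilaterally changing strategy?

Firm A at (X, X) earns 15; deviating to Y yields 2 — not better.
Firm B earns 15; deviating to Y yields 7 — not better.
Neither player can strictly improve; the profile is a Nash equilibrium.

Neither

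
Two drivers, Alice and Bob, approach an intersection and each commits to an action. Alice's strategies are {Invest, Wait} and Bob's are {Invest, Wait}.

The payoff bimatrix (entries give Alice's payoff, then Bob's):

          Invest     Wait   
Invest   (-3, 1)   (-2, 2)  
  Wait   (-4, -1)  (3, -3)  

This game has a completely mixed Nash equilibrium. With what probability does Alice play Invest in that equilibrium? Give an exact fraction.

Let x be the probability that Alice plays Invest. In a completely mixed equilibrium, Bob must be indifferent between Invest and Wait.
Bob's expected payoff from Invest is x − (1−x); from Wait it is 2x − 3(1−x).
Setting these equal: 2x − 1 = 5x − 3, so x = 2/3.

2/3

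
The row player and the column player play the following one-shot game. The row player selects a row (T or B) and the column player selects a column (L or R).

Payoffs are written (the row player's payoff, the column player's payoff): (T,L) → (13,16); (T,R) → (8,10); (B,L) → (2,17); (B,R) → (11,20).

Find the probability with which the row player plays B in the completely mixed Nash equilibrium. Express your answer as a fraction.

2/3

Let x be the probability that the row player plays T. In a completely mixed equilibrium, the column player must be indifferent between L and R.
The column player's expected payoff from L is 16x + 17(1−x); from R it is 10x + 20(1−x).
Setting these equal: −x + 17 = −10x + 20, so x = 1/3.
Therefore the row player plays B with probability 1 − 1/3 = 2/3.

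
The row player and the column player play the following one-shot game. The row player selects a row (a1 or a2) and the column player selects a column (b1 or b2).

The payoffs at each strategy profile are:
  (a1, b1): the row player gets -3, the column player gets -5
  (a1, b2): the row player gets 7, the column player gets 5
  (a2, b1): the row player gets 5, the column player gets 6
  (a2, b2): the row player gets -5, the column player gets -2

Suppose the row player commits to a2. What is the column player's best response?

Against a2, the column player earns 6 from b1 and -2 from b2.
So b1 is the best response.

b1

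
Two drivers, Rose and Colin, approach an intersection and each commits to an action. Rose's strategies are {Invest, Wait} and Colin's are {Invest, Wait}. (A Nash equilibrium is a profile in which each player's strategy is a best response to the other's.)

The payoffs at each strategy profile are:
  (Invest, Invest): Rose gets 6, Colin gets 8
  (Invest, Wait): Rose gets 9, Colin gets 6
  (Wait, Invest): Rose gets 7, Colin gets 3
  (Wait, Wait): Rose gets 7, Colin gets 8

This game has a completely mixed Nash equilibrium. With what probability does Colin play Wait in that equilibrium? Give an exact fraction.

Let y be the probability that Colin plays Invest. In a completely mixed equilibrium, Rose must be indifferent between Invest and Wait.
Rose's expected payoff from Invest is 6y + 9(1−y); from Wait it is 7y + 7(1−y).
Setting these equal: −3y + 9 = 7, so y = 2/3.
Therefore Colin plays Wait with probability 1 − 2/3 = 1/3.

1/3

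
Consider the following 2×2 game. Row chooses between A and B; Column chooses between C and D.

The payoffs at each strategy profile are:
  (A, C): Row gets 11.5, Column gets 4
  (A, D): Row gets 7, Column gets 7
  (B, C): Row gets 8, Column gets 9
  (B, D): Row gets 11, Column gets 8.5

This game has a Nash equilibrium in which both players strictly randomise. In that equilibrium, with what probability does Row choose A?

1/7

Let x be the probability that Row plays A. In a completely mixed equilibrium, Column must be indifferent between C and D.
Column's expected payoff from C is 4x + 9(1−x); from D it is 7x + 8.5(1−x).
Setting these equal: −5x + 9 = −1.5x + 8.5, so x = 1/7.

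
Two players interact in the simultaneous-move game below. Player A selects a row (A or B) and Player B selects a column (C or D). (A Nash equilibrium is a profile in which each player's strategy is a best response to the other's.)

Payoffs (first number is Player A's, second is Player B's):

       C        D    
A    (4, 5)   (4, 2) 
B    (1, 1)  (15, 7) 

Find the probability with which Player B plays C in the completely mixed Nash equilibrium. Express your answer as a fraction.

11/14

Let y be the probability that Player B plays C. In a completely mixed equilibrium, Player A must be indifferent between A and B.
Player A's expected payoff from A is 4y + 4(1−y); from B it is y + 15(1−y).
Setting these equal: 4 = −14y + 15, so y = 11/14.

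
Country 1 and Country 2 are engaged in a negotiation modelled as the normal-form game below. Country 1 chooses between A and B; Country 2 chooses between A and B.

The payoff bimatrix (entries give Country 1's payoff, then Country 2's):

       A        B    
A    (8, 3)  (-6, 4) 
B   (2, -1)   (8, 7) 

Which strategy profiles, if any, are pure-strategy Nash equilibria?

(A, A): Country 2 prefers B (4 > 3) — not an equilibrium.
(A, B): Country 1 prefers B (8 > -6) — not an equilibrium.
(B, A): Country 1 prefers A (8 > 2); Country 2 prefers B (7 > -1) — not an equilibrium.
(B, B): Country 1 gets 8 ≥ -6 from A, and Country 2 gets 7 ≥ -1 from A — Nash equilibrium.

(B, B)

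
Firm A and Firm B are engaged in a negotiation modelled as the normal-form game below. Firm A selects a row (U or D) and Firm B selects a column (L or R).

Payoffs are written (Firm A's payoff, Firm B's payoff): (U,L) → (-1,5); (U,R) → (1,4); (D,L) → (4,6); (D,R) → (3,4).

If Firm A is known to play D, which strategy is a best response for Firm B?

L

Against D, Firm B earns 6 from L and 4 from R.
So L is the best response.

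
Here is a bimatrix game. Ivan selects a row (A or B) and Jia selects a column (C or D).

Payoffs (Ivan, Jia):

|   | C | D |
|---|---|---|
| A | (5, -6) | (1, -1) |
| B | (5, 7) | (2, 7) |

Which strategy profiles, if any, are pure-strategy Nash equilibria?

(B, C) and (B, D)

(A, C): Jia prefers D (-1 > -6) — not an equilibrium.
(A, D): Ivan prefers B (2 > 1) — not an equilibrium.
(B, C): Ivan gets 5 ≥ 5 from A, and Jia gets 7 ≥ 7 from D — Nash equilibrium.
(B, D): Ivan gets 2 ≥ 1 from A, and Jia gets 7 ≥ 7 from C — Nash equilibrium.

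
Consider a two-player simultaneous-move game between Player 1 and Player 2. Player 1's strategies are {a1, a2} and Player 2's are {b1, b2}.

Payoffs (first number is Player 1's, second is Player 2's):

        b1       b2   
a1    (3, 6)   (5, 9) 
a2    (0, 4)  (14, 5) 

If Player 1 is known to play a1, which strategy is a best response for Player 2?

b2

Against a1, Player 2 earns 6 from b1 and 9 from b2.
So b2 is the best response.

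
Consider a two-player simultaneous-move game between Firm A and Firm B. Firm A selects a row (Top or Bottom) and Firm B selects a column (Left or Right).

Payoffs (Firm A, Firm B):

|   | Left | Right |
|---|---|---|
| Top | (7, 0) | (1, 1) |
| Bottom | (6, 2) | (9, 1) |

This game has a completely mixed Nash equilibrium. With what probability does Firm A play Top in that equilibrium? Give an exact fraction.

Let x be the probability that Firm A plays Top. In a completely mixed equilibrium, Firm B must be indifferent between Left and Right.
Firm B's expected payoff from Left is 2(1−x); from Right it is x + (1−x).
Setting these equal: −2x + 2 = 1, so x = 1/2.

1/2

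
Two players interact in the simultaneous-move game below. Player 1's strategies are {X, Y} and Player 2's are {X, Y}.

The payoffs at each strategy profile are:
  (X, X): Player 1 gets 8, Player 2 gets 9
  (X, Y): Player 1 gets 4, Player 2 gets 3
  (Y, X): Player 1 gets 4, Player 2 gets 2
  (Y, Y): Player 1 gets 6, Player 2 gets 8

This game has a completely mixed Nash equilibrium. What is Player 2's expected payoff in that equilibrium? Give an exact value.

11/2

First find x, the probability Player 1 plays X, from Player 2's indifference between X and Y: 9x + 2(1−x) = 3x + 8(1−x), giving x = 1/2.
Since Player 2 is indifferent in equilibrium, Player 2's expected payoff equals the payoff from either column against (1/2, 1/2). Using X: 9(1/2) + 2(1/2) = 11/2.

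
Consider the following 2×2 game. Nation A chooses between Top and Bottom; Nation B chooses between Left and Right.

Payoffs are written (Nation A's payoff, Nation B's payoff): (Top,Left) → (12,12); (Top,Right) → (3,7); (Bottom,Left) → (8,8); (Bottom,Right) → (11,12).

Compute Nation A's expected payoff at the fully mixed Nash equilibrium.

First find y, the probability Nation B plays Left, from Nation A's indifference between Top and Bottom: 12y + 3(1−y) = 8y + 11(1−y), giving y = 2/3.
Since Nation A is indifferent in equilibrium, Nation A's expected payoff equals the payoff from either row against (2/3, 1/3). Using Top: 12(2/3) + 3(1/3) = 9.

9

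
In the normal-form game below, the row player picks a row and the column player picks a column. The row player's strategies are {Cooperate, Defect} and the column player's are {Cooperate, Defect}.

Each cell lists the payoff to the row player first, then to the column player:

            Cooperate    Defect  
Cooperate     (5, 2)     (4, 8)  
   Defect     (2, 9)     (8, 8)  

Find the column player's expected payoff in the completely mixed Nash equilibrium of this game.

First find x, the probability the row player plays Cooperate, from the column player's indifference between Cooperate and Defect: 2x + 9(1−x) = 8x + 8(1−x), giving x = 1/7.
Since the column player is indifferent in equilibrium, the column player's expected payoff equals the payoff from either column against (1/7, 6/7). Using Cooperate: 2(1/7) + 9(6/7) = 8.

8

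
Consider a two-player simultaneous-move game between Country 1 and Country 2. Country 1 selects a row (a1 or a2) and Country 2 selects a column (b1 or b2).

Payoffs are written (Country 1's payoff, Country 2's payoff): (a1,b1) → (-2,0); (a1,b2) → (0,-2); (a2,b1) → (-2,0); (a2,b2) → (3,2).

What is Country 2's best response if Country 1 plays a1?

b1

Against a1, Country 2 earns 0 from b1 and -2 from b2.
So b1 is the best response.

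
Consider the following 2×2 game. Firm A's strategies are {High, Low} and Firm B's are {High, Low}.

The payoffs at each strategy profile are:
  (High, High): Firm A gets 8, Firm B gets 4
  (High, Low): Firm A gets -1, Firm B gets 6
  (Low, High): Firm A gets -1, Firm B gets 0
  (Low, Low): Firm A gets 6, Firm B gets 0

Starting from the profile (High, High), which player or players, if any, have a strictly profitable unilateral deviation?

Firm A at (High, High) earns 8; deviating to Low yields -1 — not better.
Firm B earns 4; deviating to Low yields 6 — a strict improvement.
Only Firm B has a strictly profitable deviation.

Firm B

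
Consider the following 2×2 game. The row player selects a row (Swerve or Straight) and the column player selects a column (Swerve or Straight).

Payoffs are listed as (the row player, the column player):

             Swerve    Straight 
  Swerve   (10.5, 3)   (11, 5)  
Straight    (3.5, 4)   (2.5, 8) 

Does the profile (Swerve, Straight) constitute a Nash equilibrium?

Yes

At (Swerve, Straight), the row player earns 11; switching to Straight would give 2.5, so the row player has no profitable deviation.
The column player earns 5; switching to Swerve would give 3, so the column player has no profitable deviation.
Neither player can gain by a unilateral deviation, so this profile is a Nash equilibrium.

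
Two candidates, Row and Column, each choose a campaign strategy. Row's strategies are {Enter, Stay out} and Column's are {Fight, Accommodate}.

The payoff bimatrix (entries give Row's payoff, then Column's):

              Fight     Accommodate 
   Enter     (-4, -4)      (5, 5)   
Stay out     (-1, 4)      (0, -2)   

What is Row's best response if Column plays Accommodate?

Against Accommodate, Row earns 5 from Enter and 0 from Stay out.
So Enter is the best response.

Enter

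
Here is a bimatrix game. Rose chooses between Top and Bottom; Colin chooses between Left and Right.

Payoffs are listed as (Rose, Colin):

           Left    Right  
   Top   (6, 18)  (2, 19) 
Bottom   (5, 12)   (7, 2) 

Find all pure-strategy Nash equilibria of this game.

none

(Top, Left): Colin prefers Right (19 > 18) — not an equilibrium.
(Top, Right): Rose prefers Bottom (7 > 2) — not an equilibrium.
(Bottom, Left): Rose prefers Top (6 > 5) — not an equilibrium.
(Bottom, Right): Colin prefers Left (12 > 2) — not an equilibrium.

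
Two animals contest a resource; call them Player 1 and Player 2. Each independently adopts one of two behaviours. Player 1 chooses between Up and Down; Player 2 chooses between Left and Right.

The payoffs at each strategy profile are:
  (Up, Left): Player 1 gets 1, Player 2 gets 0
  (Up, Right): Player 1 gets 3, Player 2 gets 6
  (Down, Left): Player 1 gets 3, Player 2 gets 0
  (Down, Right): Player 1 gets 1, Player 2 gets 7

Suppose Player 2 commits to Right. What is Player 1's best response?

Against Right, Player 1 earns 3 from Up and 1 from Down.
So Up is the best response.

Up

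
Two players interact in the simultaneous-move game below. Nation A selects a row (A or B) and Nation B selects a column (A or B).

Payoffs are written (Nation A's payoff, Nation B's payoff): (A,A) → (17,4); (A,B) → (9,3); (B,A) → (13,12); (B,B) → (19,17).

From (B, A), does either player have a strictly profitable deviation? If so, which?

Both

Nation A at (B, A) earns 13; deviating to A yields 17 — a strict improvement.
Nation B earns 12; deviating to B yields 17 — a strict improvement.
Both Nation A and Nation B have strictly profitable deviations.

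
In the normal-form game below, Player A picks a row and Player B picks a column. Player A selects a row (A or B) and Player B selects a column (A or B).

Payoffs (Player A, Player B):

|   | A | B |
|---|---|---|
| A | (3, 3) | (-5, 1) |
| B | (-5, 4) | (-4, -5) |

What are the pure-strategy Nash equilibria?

(A, A)

(A, A): Player A gets 3 ≥ -5 from B, and Player B gets 3 ≥ 1 from B — Nash equilibrium.
(A, B): Player A prefers B (-4 > -5); Player B prefers A (3 > 1) — not an equilibrium.
(B, A): Player A prefers A (3 > -5) — not an equilibrium.
(B, B): Player B prefers A (4 > -5) — not an equilibrium.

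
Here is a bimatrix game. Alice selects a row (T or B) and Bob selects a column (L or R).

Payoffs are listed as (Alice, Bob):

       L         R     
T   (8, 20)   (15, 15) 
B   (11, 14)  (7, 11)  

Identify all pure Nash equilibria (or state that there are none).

(T, L): Alice prefers B (11 > 8) — not an equilibrium.
(T, R): Bob prefers L (20 > 15) — not an equilibrium.
(B, L): Alice gets 11 ≥ 8 from T, and Bob gets 14 ≥ 11 from R — Nash equilibrium.
(B, R): Alice prefers T (15 > 7); Bob prefers L (14 > 11) — not an equilibrium.

(B, L)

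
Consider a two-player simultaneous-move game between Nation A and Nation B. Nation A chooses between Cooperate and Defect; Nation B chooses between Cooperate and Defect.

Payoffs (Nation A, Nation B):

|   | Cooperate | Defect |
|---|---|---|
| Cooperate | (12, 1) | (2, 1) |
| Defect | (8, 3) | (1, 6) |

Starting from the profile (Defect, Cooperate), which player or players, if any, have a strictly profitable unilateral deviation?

Both

Nation A at (Defect, Cooperate) earns 8; deviating to Cooperate yields 12 — a strict improvement.
Nation B earns 3; deviating to Defect yields 6 — a strict improvement.
Both Nation A and Nation B have strictly profitable deviations.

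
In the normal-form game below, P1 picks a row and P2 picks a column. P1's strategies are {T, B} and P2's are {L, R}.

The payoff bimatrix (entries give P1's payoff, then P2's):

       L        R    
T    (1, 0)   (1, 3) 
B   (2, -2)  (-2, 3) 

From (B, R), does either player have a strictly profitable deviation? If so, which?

P1

P1 at (B, R) earns -2; deviating to T yields 1 — a strict improvement.
P2 earns 3; deviating to L yields -2 — not better.
Only P1 has a strictly profitable deviation.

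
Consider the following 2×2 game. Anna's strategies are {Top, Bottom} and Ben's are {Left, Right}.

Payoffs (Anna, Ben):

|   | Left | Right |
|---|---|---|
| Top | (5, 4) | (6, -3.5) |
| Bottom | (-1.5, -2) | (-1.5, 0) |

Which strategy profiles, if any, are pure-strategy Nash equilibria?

(Top, Left): Anna gets 5 ≥ -1.5 from Bottom, and Ben gets 4 ≥ -3.5 from Right — Nash equilibrium.
(Top, Right): Ben prefers Left (4 > -3.5) — not an equilibrium.
(Bottom, Left): Anna prefers Top (5 > -1.5); Ben prefers Right (0 > -2) — not an equilibrium.
(Bottom, Right): Anna prefers Top (6 > -1.5) — not an equilibrium.

(Top, Left)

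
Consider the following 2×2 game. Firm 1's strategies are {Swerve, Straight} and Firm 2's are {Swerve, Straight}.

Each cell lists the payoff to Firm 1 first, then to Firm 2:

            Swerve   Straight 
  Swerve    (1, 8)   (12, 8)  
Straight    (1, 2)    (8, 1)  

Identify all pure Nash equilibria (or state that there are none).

(Swerve, Swerve): Firm 1 gets 1 ≥ 1 from Straight, and Firm 2 gets 8 ≥ 8 from Straight — Nash equilibrium.
(Swerve, Straight): Firm 1 gets 12 ≥ 8 from Straight, and Firm 2 gets 8 ≥ 8 from Swerve — Nash equilibrium.
(Straight, Swerve): Firm 1 gets 1 ≥ 1 from Swerve, and Firm 2 gets 2 ≥ 1 from Straight — Nash equilibrium.
(Straight, Straight): Firm 1 prefers Swerve (12 > 8); Firm 2 prefers Swerve (2 > 1) — not an equilibrium.

(Swerve, Swerve) and (Swerve, Straight) and (Straight, Swerve)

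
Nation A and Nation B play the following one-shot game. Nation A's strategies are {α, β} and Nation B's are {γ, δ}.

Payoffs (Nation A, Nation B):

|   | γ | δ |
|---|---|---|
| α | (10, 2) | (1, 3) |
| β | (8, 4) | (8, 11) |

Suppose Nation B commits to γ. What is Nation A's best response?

α

Against γ, Nation A earns 10 from α and 8 from β.
So α is the best response.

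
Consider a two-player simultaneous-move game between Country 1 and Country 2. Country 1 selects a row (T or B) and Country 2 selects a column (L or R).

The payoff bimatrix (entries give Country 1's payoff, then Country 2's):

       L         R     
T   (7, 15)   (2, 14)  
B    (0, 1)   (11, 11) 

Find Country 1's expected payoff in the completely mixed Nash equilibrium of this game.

First find q, the probability Country 2 plays L, from Country 1's indifference between T and B: 7q + 2(1−q) = 11(1−q), giving q = 9/16.
Since Country 1 is indifferent in equilibrium, Country 1's expected payoff equals the payoff from either row against (9/16, 7/16). Using T: 7(9/16) + 2(7/16) = 77/16.

77/16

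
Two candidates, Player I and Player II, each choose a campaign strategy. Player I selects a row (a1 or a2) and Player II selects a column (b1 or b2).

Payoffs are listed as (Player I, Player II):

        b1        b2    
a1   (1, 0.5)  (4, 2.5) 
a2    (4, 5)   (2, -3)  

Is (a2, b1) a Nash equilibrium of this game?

At (a2, b1), Player I earns 4; switching to a1 would give 1, so Player I has no profitable deviation.
Player II earns 5; switching to b2 would give -3, so Player II has no profitable deviation.
Neither player can gain by a unilateral deviation, so this profile is a Nash equilibrium.

Yes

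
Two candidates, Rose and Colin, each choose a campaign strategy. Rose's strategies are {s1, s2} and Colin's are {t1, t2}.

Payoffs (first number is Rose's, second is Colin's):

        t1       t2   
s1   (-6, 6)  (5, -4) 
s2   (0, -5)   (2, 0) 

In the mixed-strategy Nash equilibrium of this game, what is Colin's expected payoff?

First find x, the probability Rose plays s1, from Colin's indifference between t1 and t2: 6x − 5(1−x) = −4x, giving x = 1/3.
Since Colin is indifferent in equilibrium, Colin's expected payoff equals the payoff from either column against (1/3, 2/3). Using t1: 6(1/3) − 5(2/3) = -4/3.

-4/3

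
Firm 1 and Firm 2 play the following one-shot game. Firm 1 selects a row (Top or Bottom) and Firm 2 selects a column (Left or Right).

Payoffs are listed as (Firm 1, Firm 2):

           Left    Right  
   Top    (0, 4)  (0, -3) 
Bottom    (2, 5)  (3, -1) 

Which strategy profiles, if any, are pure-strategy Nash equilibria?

(Top, Left): Firm 1 prefers Bottom (2 > 0) — not an equilibrium.
(Top, Right): Firm 1 prefers Bottom (3 > 0); Firm 2 prefers Left (4 > -3) — not an equilibrium.
(Bottom, Left): Firm 1 gets 2 ≥ 0 from Top, and Firm 2 gets 5 ≥ -1 from Right — Nash equilibrium.
(Bottom, Right): Firm 2 prefers Left (5 > -1) — not an equilibrium.

(Bottom, Left)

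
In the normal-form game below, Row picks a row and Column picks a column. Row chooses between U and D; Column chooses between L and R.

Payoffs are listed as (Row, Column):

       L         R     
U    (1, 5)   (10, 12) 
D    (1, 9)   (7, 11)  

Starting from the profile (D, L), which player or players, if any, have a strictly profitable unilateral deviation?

Row at (D, L) earns 1; deviating to U yields 1 — not better.
Column earns 9; deviating to R yields 11 — a strict improvement.
Only Column has a strictly profitable deviation.

Column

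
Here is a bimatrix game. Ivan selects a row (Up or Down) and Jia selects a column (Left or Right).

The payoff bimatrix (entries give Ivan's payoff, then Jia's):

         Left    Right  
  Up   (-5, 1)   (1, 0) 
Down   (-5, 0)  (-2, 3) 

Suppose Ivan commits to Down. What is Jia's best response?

Right

Against Down, Jia earns 0 from Left and 3 from Right.
So Right is the best response.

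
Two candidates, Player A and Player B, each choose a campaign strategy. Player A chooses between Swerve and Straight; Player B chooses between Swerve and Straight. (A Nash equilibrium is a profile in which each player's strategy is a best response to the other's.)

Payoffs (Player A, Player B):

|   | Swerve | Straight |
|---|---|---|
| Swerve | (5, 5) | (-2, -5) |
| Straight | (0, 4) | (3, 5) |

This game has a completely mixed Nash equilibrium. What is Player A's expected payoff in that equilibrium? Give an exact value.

3/2

First find q, the probability Player B plays Swerve, from Player A's indifference between Swerve and Straight: 5q − 2(1−q) = 3(1−q), giving q = 1/2.
Since Player A is indifferent in equilibrium, Player A's expected payoff equals the payoff from either row against (1/2, 1/2). Using Swerve: 5(1/2) − 2(1/2) = 3/2.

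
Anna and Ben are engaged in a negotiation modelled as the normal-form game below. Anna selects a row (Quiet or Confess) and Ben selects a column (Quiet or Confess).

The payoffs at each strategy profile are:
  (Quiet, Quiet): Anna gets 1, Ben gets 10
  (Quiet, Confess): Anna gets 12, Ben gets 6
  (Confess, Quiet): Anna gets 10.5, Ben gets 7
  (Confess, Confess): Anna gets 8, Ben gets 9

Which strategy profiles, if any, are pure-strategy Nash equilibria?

(Quiet, Quiet): Anna prefers Confess (10.5 > 1) — not an equilibrium.
(Quiet, Confess): Ben prefers Quiet (10 > 6) — not an equilibrium.
(Confess, Quiet): Ben prefers Confess (9 > 7) — not an equilibrium.
(Confess, Confess): Anna prefers Quiet (12 > 8) — not an equilibrium.

none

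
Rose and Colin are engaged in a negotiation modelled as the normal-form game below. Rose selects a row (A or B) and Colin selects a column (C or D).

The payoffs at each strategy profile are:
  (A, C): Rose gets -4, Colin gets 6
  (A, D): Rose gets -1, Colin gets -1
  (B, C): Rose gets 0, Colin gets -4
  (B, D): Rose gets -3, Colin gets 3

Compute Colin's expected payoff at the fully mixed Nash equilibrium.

1

First find x, the probability Rose plays A, from Colin's indifference between C and D: 6x − 4(1−x) = −x + 3(1−x), giving x = 1/2.
Since Colin is indifferent in equilibrium, Colin's expected payoff equals the payoff from either column against (1/2, 1/2). Using C: 6(1/2) − 4(1/2) = 1.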